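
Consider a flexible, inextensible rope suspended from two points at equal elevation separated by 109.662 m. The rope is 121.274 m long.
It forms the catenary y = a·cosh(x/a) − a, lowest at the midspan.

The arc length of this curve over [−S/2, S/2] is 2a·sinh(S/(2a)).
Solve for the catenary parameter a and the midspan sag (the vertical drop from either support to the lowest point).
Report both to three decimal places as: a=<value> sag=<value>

a=69.857 sag=22.646

seed: a₀ = √(S³/(24(L−S))) = √(109.662³/(24·11.612)) = 68.789968
iter 1: u=0.797078  f(a)=+3.745e-01  f'(a)=-3.595e-01  a ← 68.789968 − (+3.745e-01/-3.595e-01) = 69.831563
iter 2: u=0.785189  f(a)=+8.676e-03  f'(a)=-3.431e-01  a ← 69.831563 − (+8.676e-03/-3.431e-01) = 69.856851
iter 3: u=0.784905  f(a)=+4.900e-06  f'(a)=-3.427e-01  a ← 69.856851 − (+4.900e-06/-3.427e-01) = 69.856865
iter 4: u=0.784905  f(a)=+1.577e-12  f'(a)=-3.427e-01  a ← 69.856865 − (+1.577e-12/-3.427e-01) = 69.856865
converged: |Δa| < 1e-12 after 4 iterations
sag = a·(cosh(S/(2a)) − 1) = 69.856865·(cosh(0.784905) − 1) = 22.646256
T_max/T_min = cosh(S/(2a)) = 1.324181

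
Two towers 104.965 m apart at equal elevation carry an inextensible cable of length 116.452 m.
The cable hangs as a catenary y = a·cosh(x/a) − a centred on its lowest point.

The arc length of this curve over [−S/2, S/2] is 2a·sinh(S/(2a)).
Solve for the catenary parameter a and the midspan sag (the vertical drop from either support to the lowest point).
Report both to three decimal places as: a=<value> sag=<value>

a=65.805 sag=22.062

seed: a₀ = √(S³/(24(L−S))) = √(104.965³/(24·11.487)) = 64.767604
iter 1: u=0.810320  f(a)=+3.831e-01  f'(a)=-3.786e-01  a ← 64.767604 − (+3.831e-01/-3.786e-01) = 65.779546
iter 2: u=0.797854  f(a)=+9.163e-03  f'(a)=-3.606e-01  a ← 65.779546 − (+9.163e-03/-3.606e-01) = 65.804952
iter 3: u=0.797546  f(a)=+5.527e-06  f'(a)=-3.602e-01  a ← 65.804952 − (+5.527e-06/-3.602e-01) = 65.804968
iter 4: u=0.797546  f(a)=+2.004e-12  f'(a)=-3.602e-01  a ← 65.804968 − (+2.004e-12/-3.602e-01) = 65.804968
converged: |Δa| < 1e-12 after 4 iterations
sag = a·(cosh(S/(2a)) − 1) = 65.804968·(cosh(0.797546) − 1) = 22.061754
T_max/T_min = cosh(S/(2a)) = 1.335260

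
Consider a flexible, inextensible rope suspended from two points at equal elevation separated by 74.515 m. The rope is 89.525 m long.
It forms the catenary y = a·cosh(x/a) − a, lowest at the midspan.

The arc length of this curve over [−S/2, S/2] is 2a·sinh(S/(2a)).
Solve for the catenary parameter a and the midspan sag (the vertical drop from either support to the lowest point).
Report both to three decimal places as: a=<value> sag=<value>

a=34.870 sag=21.872

seed: a₀ = √(S³/(24(L−S))) = √(74.515³/(24·15.010)) = 33.889846
iter 1: u=1.099371  f(a)=+9.336e-01  f'(a)=-9.976e-01  a ← 33.889846 − (+9.336e-01/-9.976e-01) = 34.825705
iter 2: u=1.069828  f(a)=+4.007e-02  f'(a)=-9.136e-01  a ← 34.825705 − (+4.007e-02/-9.136e-01) = 34.869563
iter 3: u=1.068482  f(a)=+8.114e-05  f'(a)=-9.099e-01  a ← 34.869563 − (+8.114e-05/-9.099e-01) = 34.869652
iter 4: u=1.068479  f(a)=+3.342e-10  f'(a)=-9.099e-01  a ← 34.869652 − (+3.342e-10/-9.099e-01) = 34.869652
iter 5: u=1.068479  f(a)=+0.000e+00  f'(a)=-9.099e-01  a ← 34.869652 − (+0.000e+00/-9.099e-01) = 34.869652
converged: |Δa| < 1e-12 after 5 iterations
sag = a·(cosh(S/(2a)) − 1) = 34.869652·(cosh(1.068479) − 1) = 21.871638
T_max/T_min = cosh(S/(2a)) = 1.627240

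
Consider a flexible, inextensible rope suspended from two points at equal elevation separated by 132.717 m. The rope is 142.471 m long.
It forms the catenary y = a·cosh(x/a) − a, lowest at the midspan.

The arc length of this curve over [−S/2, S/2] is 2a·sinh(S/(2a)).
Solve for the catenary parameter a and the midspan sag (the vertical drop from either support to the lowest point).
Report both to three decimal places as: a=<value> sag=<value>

a=101.013 sag=22.592

seed: a₀ = √(S³/(24(L−S))) = √(132.717³/(24·9.754)) = 99.929298
iter 1: u=0.664054  f(a)=+2.173e-01  f'(a)=-2.040e-01  a ← 99.929298 − (+2.173e-01/-2.040e-01) = 100.994844
iter 2: u=0.657048  f(a)=+3.525e-03  f'(a)=-1.974e-01  a ← 100.994844 − (+3.525e-03/-1.974e-01) = 101.012702
iter 3: u=0.656932  f(a)=+9.613e-07  f'(a)=-1.973e-01  a ← 101.012702 − (+9.613e-07/-1.973e-01) = 101.012707
iter 4: u=0.656932  f(a)=+5.684e-14  f'(a)=-1.973e-01  a ← 101.012707 − (+5.684e-14/-1.973e-01) = 101.012707
converged: |Δa| < 1e-12 after 4 iterations
sag = a·(cosh(S/(2a)) − 1) = 101.012707·(cosh(0.656932) − 1) = 22.591757
T_max/T_min = cosh(S/(2a)) = 1.223653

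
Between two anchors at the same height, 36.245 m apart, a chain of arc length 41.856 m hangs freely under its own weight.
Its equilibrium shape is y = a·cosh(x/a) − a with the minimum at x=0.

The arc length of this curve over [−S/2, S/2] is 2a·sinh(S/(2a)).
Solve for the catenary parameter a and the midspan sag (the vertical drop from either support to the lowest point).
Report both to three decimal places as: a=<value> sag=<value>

seed: a₀ = √(S³/(24(L−S))) = √(36.245³/(24·5.611)) = 18.803834
iter 1: u=0.963766  f(a)=+2.664e-01  f'(a)=-6.541e-01  a ← 18.803834 − (+2.664e-01/-6.541e-01) = 19.211152
iter 2: u=0.943332  f(a)=+8.903e-03  f'(a)=-6.110e-01  a ← 19.211152 − (+8.903e-03/-6.110e-01) = 19.225722
iter 3: u=0.942617  f(a)=+1.070e-05  f'(a)=-6.096e-01  a ← 19.225722 − (+1.070e-05/-6.096e-01) = 19.225739
iter 4: u=0.942617  f(a)=+1.551e-11  f'(a)=-6.096e-01  a ← 19.225739 − (+1.551e-11/-6.096e-01) = 19.225739
iter 5: u=0.942617  f(a)=-7.105e-15  f'(a)=-6.096e-01  a ← 19.225739 − (-7.105e-15/-6.096e-01) = 19.225739
converged: |Δa| < 1e-12 after 5 iterations
sag = a·(cosh(S/(2a)) − 1) = 19.225739·(cosh(0.942617) − 1) = 9.192745
T_max/T_min = cosh(S/(2a)) = 1.478148

a=19.226 sag=9.193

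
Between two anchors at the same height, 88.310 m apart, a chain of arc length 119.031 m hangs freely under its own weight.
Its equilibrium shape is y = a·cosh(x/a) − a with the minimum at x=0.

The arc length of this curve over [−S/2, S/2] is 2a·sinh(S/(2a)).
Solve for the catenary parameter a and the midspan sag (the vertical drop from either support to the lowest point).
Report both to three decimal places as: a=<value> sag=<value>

seed: a₀ = √(S³/(24(L−S))) = √(88.310³/(24·30.721)) = 30.562687
iter 1: u=1.444736  f(a)=+3.370e+00  f'(a)=-2.462e+00  a ← 30.562687 − (+3.370e+00/-2.462e+00) = 31.931292
iter 2: u=1.382813  f(a)=+2.396e-01  f'(a)=-2.124e+00  a ← 31.931292 − (+2.396e-01/-2.124e+00) = 32.044112
iter 3: u=1.377944  f(a)=+1.416e-03  f'(a)=-2.099e+00  a ← 32.044112 − (+1.416e-03/-2.099e+00) = 32.044787
iter 4: u=1.377915  f(a)=+5.009e-08  f'(a)=-2.099e+00  a ← 32.044787 − (+5.009e-08/-2.099e+00) = 32.044787
iter 5: u=1.377915  f(a)=-1.421e-14  f'(a)=-2.099e+00  a ← 32.044787 − (-1.421e-14/-2.099e+00) = 32.044787
converged: |Δa| < 1e-12 after 5 iterations
sag = a·(cosh(S/(2a)) − 1) = 32.044787·(cosh(1.377915) − 1) = 35.549319
T_max/T_min = cosh(S/(2a)) = 2.109364

a=32.045 sag=35.549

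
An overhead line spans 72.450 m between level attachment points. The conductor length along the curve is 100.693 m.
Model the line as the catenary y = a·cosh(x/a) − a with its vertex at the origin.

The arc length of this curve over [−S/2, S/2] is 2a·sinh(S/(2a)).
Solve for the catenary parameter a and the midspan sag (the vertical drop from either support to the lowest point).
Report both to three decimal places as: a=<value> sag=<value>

a=24.963 sag=31.232

seed: a₀ = √(S³/(24(L−S))) = √(72.450³/(24·28.243)) = 23.686263
iter 1: u=1.529367  f(a)=+3.493e+00  f'(a)=-2.991e+00  a ← 23.686263 − (+3.493e+00/-2.991e+00) = 24.854022
iter 2: u=1.457511  f(a)=+2.749e-01  f'(a)=-2.537e+00  a ← 24.854022 − (+2.749e-01/-2.537e+00) = 24.962380
iter 3: u=1.451184  f(a)=+2.025e-03  f'(a)=-2.500e+00  a ← 24.962380 − (+2.025e-03/-2.500e+00) = 24.963190
iter 4: u=1.451137  f(a)=+1.116e-07  f'(a)=-2.500e+00  a ← 24.963190 − (+1.116e-07/-2.500e+00) = 24.963190
iter 5: u=1.451137  f(a)=-2.842e-14  f'(a)=-2.500e+00  a ← 24.963190 − (-2.842e-14/-2.500e+00) = 24.963190
converged: |Δa| < 1e-12 after 5 iterations
sag = a·(cosh(S/(2a)) − 1) = 24.963190·(cosh(1.451137) − 1) = 31.232281
T_max/T_min = cosh(S/(2a)) = 2.251133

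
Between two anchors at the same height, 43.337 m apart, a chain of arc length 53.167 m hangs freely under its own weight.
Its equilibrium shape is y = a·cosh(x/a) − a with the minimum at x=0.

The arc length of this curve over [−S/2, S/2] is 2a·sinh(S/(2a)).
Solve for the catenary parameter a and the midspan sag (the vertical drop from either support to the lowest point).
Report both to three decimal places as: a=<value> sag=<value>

seed: a₀ = √(S³/(24(L−S))) = √(43.337³/(24·9.830)) = 18.574019
iter 1: u=1.166603  f(a)=+6.910e-01  f'(a)=-1.210e+00  a ← 18.574019 − (+6.910e-01/-1.210e+00) = 19.145236
iter 2: u=1.131796  f(a)=+3.316e-02  f'(a)=-1.096e+00  a ← 19.145236 − (+3.316e-02/-1.096e+00) = 19.175486
iter 3: u=1.130010  f(a)=+8.487e-05  f'(a)=-1.091e+00  a ← 19.175486 − (+8.487e-05/-1.091e+00) = 19.175564
iter 4: u=1.130006  f(a)=+5.591e-10  f'(a)=-1.091e+00  a ← 19.175564 − (+5.591e-10/-1.091e+00) = 19.175564
iter 5: u=1.130006  f(a)=+0.000e+00  f'(a)=-1.091e+00  a ← 19.175564 − (+0.000e+00/-1.091e+00) = 19.175564
converged: |Δa| < 1e-12 after 5 iterations
sag = a·(cosh(S/(2a)) − 1) = 19.175564·(cosh(1.130006) − 1) = 13.602245
T_max/T_min = cosh(S/(2a)) = 1.709353

a=19.176 sag=13.602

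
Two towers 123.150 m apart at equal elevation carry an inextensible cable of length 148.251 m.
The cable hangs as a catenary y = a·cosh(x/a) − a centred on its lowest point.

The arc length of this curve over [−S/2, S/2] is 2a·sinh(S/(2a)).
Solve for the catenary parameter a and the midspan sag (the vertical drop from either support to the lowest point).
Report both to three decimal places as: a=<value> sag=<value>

seed: a₀ = √(S³/(24(L−S))) = √(123.150³/(24·25.101)) = 55.680162
iter 1: u=1.105870  f(a)=+1.580e+00  f'(a)=-1.017e+00  a ← 55.680162 − (+1.580e+00/-1.017e+00) = 57.234367
iter 2: u=1.075840  f(a)=+6.858e-02  f'(a)=-9.303e-01  a ← 57.234367 − (+6.858e-02/-9.303e-01) = 57.308091
iter 3: u=1.074456  f(a)=+1.422e-04  f'(a)=-9.264e-01  a ← 57.308091 − (+1.422e-04/-9.264e-01) = 57.308244
iter 4: u=1.074453  f(a)=+6.135e-10  f'(a)=-9.264e-01  a ← 57.308244 − (+6.135e-10/-9.264e-01) = 57.308244
iter 5: u=1.074453  f(a)=+0.000e+00  f'(a)=-9.264e-01  a ← 57.308244 − (+0.000e+00/-9.264e-01) = 57.308244
converged: |Δa| < 1e-12 after 5 iterations
sag = a·(cosh(S/(2a)) − 1) = 57.308244·(cosh(1.074453) − 1) = 36.387138
T_max/T_min = cosh(S/(2a)) = 1.634937

a=57.308 sag=36.387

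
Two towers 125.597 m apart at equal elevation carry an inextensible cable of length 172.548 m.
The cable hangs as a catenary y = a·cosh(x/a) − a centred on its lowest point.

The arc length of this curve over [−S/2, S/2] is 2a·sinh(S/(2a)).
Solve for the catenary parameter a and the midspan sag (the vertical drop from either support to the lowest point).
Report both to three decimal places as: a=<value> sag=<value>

a=44.106 sag=52.789

seed: a₀ = √(S³/(24(L−S))) = √(125.597³/(24·46.951)) = 41.931544
iter 1: u=1.497643  f(a)=+5.556e+00  f'(a)=-2.784e+00  a ← 41.931544 − (+5.556e+00/-2.784e+00) = 43.927319
iter 2: u=1.429600  f(a)=+4.213e-01  f'(a)=-2.376e+00  a ← 43.927319 − (+4.213e-01/-2.376e+00) = 44.104609
iter 3: u=1.423853  f(a)=+2.861e-03  f'(a)=-2.344e+00  a ← 44.104609 − (+2.861e-03/-2.344e+00) = 44.105829
iter 4: u=1.423814  f(a)=+1.340e-07  f'(a)=-2.344e+00  a ← 44.105829 − (+1.340e-07/-2.344e+00) = 44.105829
iter 5: u=1.423814  f(a)=+0.000e+00  f'(a)=-2.344e+00  a ← 44.105829 − (+0.000e+00/-2.344e+00) = 44.105829
converged: |Δa| < 1e-12 after 5 iterations
sag = a·(cosh(S/(2a)) − 1) = 44.105829·(cosh(1.423814) − 1) = 52.788584
T_max/T_min = cosh(S/(2a)) = 2.196862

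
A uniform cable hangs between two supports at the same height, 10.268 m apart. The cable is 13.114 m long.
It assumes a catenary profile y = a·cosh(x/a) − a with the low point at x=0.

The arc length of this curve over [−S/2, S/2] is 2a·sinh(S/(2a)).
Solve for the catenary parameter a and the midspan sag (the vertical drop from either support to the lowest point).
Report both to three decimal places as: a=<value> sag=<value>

seed: a₀ = √(S³/(24(L−S))) = √(10.268³/(24·2.846)) = 3.981124
iter 1: u=1.289586  f(a)=+2.462e-01  f'(a)=-1.682e+00  a ← 3.981124 − (+2.462e-01/-1.682e+00) = 4.127514
iter 2: u=1.243848  f(a)=+1.423e-02  f'(a)=-1.493e+00  a ← 4.127514 − (+1.423e-02/-1.493e+00) = 4.137049
iter 3: u=1.240981  f(a)=+5.401e-05  f'(a)=-1.481e+00  a ← 4.137049 − (+5.401e-05/-1.481e+00) = 4.137085
iter 4: u=1.240970  f(a)=+7.843e-10  f'(a)=-1.481e+00  a ← 4.137085 − (+7.843e-10/-1.481e+00) = 4.137085
iter 5: u=1.240970  f(a)=+1.776e-15  f'(a)=-1.481e+00  a ← 4.137085 − (+1.776e-15/-1.481e+00) = 4.137085
converged: |Δa| < 1e-12 after 5 iterations
sag = a·(cosh(S/(2a)) − 1) = 4.137085·(cosh(1.240970) − 1) = 3.615961
T_max/T_min = cosh(S/(2a)) = 1.874036

a=4.137 sag=3.616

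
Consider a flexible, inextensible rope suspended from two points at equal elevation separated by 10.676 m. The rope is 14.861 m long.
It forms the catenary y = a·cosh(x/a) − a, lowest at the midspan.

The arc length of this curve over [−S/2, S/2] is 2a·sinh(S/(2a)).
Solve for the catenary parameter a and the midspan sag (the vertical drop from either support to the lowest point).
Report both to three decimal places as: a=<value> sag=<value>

a=3.669 sag=4.618

seed: a₀ = √(S³/(24(L−S))) = √(10.676³/(24·4.185)) = 3.480643
iter 1: u=1.533625  f(a)=+5.206e-01  f'(a)=-3.020e+00  a ← 3.480643 − (+5.206e-01/-3.020e+00) = 3.653042
iter 2: u=1.461248  f(a)=+4.118e-02  f'(a)=-2.559e+00  a ← 3.653042 − (+4.118e-02/-2.559e+00) = 3.669132
iter 3: u=1.454840  f(a)=+3.066e-04  f'(a)=-2.521e+00  a ← 3.669132 − (+3.066e-04/-2.521e+00) = 3.669254
iter 4: u=1.454792  f(a)=+1.727e-08  f'(a)=-2.521e+00  a ← 3.669254 − (+1.727e-08/-2.521e+00) = 3.669254
iter 5: u=1.454792  f(a)=-3.553e-15  f'(a)=-2.521e+00  a ← 3.669254 − (-3.553e-15/-2.521e+00) = 3.669254
converged: |Δa| < 1e-12 after 5 iterations
sag = a·(cosh(S/(2a)) − 1) = 3.669254·(cosh(1.454792) − 1) = 4.617830
T_max/T_min = cosh(S/(2a)) = 2.258520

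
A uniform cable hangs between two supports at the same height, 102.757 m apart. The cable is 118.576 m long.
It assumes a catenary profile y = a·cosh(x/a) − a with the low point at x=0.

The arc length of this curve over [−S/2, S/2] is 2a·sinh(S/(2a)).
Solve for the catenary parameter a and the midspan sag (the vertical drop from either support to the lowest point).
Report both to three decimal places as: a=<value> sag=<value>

seed: a₀ = √(S³/(24(L−S))) = √(102.757³/(24·15.819)) = 53.459143
iter 1: u=0.961080  f(a)=+7.469e-01  f'(a)=-6.483e-01  a ← 53.459143 − (+7.469e-01/-6.483e-01) = 54.611136
iter 2: u=0.940806  f(a)=+2.482e-02  f'(a)=-6.059e-01  a ← 54.611136 − (+2.482e-02/-6.059e-01) = 54.652108
iter 3: u=0.940101  f(a)=+2.951e-05  f'(a)=-6.044e-01  a ← 54.652108 − (+2.951e-05/-6.044e-01) = 54.652157
iter 4: u=0.940100  f(a)=+4.182e-11  f'(a)=-6.044e-01  a ← 54.652157 − (+4.182e-11/-6.044e-01) = 54.652157
iter 5: u=0.940100  f(a)=+1.421e-14  f'(a)=-6.044e-01  a ← 54.652157 − (+1.421e-14/-6.044e-01) = 54.652157
converged: |Δa| < 1e-12 after 5 iterations
sag = a·(cosh(S/(2a)) − 1) = 54.652157·(cosh(0.940100) − 1) = 25.982359
T_max/T_min = cosh(S/(2a)) = 1.475413

a=54.652 sag=25.982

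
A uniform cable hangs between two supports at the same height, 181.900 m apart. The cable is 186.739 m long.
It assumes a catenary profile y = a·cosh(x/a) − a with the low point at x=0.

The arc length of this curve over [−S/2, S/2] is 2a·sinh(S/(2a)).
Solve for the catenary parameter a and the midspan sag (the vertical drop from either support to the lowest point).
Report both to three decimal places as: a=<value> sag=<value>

a=228.552 sag=18.336

seed: a₀ = √(S³/(24(L−S))) = √(181.900³/(24·4.839)) = 227.648932
iter 1: u=0.399519  f(a)=+3.877e-02  f'(a)=-4.320e-02  a ← 227.648932 − (+3.877e-02/-4.320e-02) = 228.546391
iter 2: u=0.397950  f(a)=+2.304e-04  f'(a)=-4.268e-02  a ← 228.546391 − (+2.304e-04/-4.268e-02) = 228.551789
iter 3: u=0.397940  f(a)=+8.251e-09  f'(a)=-4.268e-02  a ← 228.551789 − (+8.251e-09/-4.268e-02) = 228.551790
iter 4: u=0.397940  f(a)=-2.842e-14  f'(a)=-4.268e-02  a ← 228.551790 − (-2.842e-14/-4.268e-02) = 228.551790
converged: |Δa| < 1e-12 after 4 iterations
sag = a·(cosh(S/(2a)) − 1) = 228.551790·(cosh(0.397940) − 1) = 18.336412
T_max/T_min = cosh(S/(2a)) = 1.080229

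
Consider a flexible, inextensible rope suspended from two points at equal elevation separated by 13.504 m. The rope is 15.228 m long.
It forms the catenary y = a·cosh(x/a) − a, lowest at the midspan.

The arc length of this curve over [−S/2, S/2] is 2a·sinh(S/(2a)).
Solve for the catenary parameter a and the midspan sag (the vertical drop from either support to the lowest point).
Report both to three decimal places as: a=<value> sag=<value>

seed: a₀ = √(S³/(24(L−S))) = √(13.504³/(24·1.724)) = 7.714706
iter 1: u=0.875212  f(a)=+6.725e-02  f'(a)=-4.821e-01  a ← 7.714706 − (+6.725e-02/-4.821e-01) = 7.854185
iter 2: u=0.859669  f(a)=+1.867e-03  f'(a)=-4.557e-01  a ← 7.854185 − (+1.867e-03/-4.557e-01) = 7.858282
iter 3: u=0.859221  f(a)=+1.530e-06  f'(a)=-4.549e-01  a ← 7.858282 − (+1.530e-06/-4.549e-01) = 7.858285
iter 4: u=0.859221  f(a)=+1.030e-12  f'(a)=-4.549e-01  a ← 7.858285 − (+1.030e-12/-4.549e-01) = 7.858285
converged: |Δa| < 1e-12 after 4 iterations
sag = a·(cosh(S/(2a)) − 1) = 7.858285·(cosh(0.859221) − 1) = 3.083636
T_max/T_min = cosh(S/(2a)) = 1.392406

a=7.858 sag=3.084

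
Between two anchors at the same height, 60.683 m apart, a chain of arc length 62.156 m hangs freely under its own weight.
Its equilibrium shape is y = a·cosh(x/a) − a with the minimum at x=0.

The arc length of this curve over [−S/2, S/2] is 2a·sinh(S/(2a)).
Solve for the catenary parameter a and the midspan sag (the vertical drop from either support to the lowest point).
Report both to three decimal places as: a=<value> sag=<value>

seed: a₀ = √(S³/(24(L−S))) = √(60.683³/(24·1.473)) = 79.504840
iter 1: u=0.381631  f(a)=+1.076e-02  f'(a)=-3.760e-02  a ← 79.504840 − (+1.076e-02/-3.760e-02) = 79.791136
iter 2: u=0.380262  f(a)=+5.842e-05  f'(a)=-3.719e-02  a ← 79.791136 − (+5.842e-05/-3.719e-02) = 79.792707
iter 3: u=0.380254  f(a)=+1.742e-09  f'(a)=-3.719e-02  a ← 79.792707 − (+1.742e-09/-3.719e-02) = 79.792707
iter 4: u=0.380254  f(a)=+0.000e+00  f'(a)=-3.719e-02  a ← 79.792707 − (+0.000e+00/-3.719e-02) = 79.792707
converged: |Δa| < 1e-12 after 4 iterations
sag = a·(cosh(S/(2a)) − 1) = 79.792707·(cosh(0.380254) − 1) = 5.838585
T_max/T_min = cosh(S/(2a)) = 1.073172

a=79.793 sag=5.839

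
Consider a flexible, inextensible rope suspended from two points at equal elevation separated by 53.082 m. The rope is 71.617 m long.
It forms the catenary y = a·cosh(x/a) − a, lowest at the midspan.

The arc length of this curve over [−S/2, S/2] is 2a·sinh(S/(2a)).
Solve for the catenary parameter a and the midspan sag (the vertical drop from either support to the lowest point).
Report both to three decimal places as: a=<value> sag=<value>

a=19.229 sag=21.416

seed: a₀ = √(S³/(24(L−S))) = √(53.082³/(24·18.535)) = 18.336608
iter 1: u=1.447432  f(a)=+2.041e+00  f'(a)=-2.478e+00  a ← 18.336608 − (+2.041e+00/-2.478e+00) = 19.160341
iter 2: u=1.385205  f(a)=+1.456e-01  f'(a)=-2.136e+00  a ← 19.160341 − (+1.456e-01/-2.136e+00) = 19.228509
iter 3: u=1.380294  f(a)=+8.668e-04  f'(a)=-2.111e+00  a ← 19.228509 − (+8.668e-04/-2.111e+00) = 19.228919
iter 4: u=1.380265  f(a)=+3.111e-08  f'(a)=-2.111e+00  a ← 19.228919 − (+3.111e-08/-2.111e+00) = 19.228919
iter 5: u=1.380265  f(a)=+0.000e+00  f'(a)=-2.111e+00  a ← 19.228919 − (+0.000e+00/-2.111e+00) = 19.228919
converged: |Δa| < 1e-12 after 5 iterations
sag = a·(cosh(S/(2a)) − 1) = 19.228919·(cosh(1.380265) − 1) = 21.415884
T_max/T_min = cosh(S/(2a)) = 2.113733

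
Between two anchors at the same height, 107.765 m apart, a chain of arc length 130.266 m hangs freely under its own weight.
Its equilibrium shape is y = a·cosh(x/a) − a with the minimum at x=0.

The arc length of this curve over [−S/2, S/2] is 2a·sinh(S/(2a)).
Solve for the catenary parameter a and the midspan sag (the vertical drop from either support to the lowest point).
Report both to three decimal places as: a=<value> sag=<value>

seed: a₀ = √(S³/(24(L−S))) = √(107.765³/(24·22.501)) = 48.140442
iter 1: u=1.119277  f(a)=+1.452e+00  f'(a)=-1.057e+00  a ← 48.140442 − (+1.452e+00/-1.057e+00) = 49.513987
iter 2: u=1.088228  f(a)=+6.447e-02  f'(a)=-9.653e-01  a ← 49.513987 − (+6.447e-02/-9.653e-01) = 49.580777
iter 3: u=1.086762  f(a)=+1.401e-04  f'(a)=-9.611e-01  a ← 49.580777 − (+1.401e-04/-9.611e-01) = 49.580923
iter 4: u=1.086759  f(a)=+6.654e-10  f'(a)=-9.611e-01  a ← 49.580923 − (+6.654e-10/-9.611e-01) = 49.580923
iter 5: u=1.086759  f(a)=+2.842e-14  f'(a)=-9.611e-01  a ← 49.580923 − (+2.842e-14/-9.611e-01) = 49.580923
converged: |Δa| < 1e-12 after 5 iterations
sag = a·(cosh(S/(2a)) − 1) = 49.580923·(cosh(1.086759) − 1) = 32.276121
T_max/T_min = cosh(S/(2a)) = 1.650979

a=49.581 sag=32.276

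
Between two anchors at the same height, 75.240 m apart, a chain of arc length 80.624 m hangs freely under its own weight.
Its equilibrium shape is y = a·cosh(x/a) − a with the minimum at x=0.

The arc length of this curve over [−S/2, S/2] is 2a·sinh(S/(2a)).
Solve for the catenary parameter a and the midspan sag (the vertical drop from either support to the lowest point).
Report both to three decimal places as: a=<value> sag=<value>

seed: a₀ = √(S³/(24(L−S))) = √(75.240³/(24·5.384)) = 57.413634
iter 1: u=0.655245  f(a)=+1.168e-01  f'(a)=-1.957e-01  a ← 57.413634 − (+1.168e-01/-1.957e-01) = 58.010219
iter 2: u=0.648506  f(a)=+1.845e-03  f'(a)=-1.896e-01  a ← 58.010219 − (+1.845e-03/-1.896e-01) = 58.019951
iter 3: u=0.648398  f(a)=+4.770e-07  f'(a)=-1.895e-01  a ← 58.019951 − (+4.770e-07/-1.895e-01) = 58.019953
iter 4: u=0.648398  f(a)=+4.263e-14  f'(a)=-1.895e-01  a ← 58.019953 − (+4.263e-14/-1.895e-01) = 58.019953
converged: |Δa| < 1e-12 after 4 iterations
sag = a·(cosh(S/(2a)) − 1) = 58.019953·(cosh(0.648398) − 1) = 12.629692
T_max/T_min = cosh(S/(2a)) = 1.217678

a=58.020 sag=12.630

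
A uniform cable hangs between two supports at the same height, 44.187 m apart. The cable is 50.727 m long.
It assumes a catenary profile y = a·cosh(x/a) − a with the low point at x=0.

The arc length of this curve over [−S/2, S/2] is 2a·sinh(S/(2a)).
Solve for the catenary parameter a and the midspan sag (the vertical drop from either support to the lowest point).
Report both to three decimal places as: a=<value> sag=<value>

seed: a₀ = √(S³/(24(L−S))) = √(44.187³/(24·6.540)) = 23.444840
iter 1: u=0.942361  f(a)=+2.966e-01  f'(a)=-6.090e-01  a ← 23.444840 − (+2.966e-01/-6.090e-01) = 23.931842
iter 2: u=0.923184  f(a)=+9.494e-03  f'(a)=-5.706e-01  a ← 23.931842 − (+9.494e-03/-5.706e-01) = 23.948479
iter 3: u=0.922543  f(a)=+1.044e-05  f'(a)=-5.694e-01  a ← 23.948479 − (+1.044e-05/-5.694e-01) = 23.948498
iter 4: u=0.922542  f(a)=+1.264e-11  f'(a)=-5.694e-01  a ← 23.948498 − (+1.264e-11/-5.694e-01) = 23.948498
converged: |Δa| < 1e-12 after 4 iterations
sag = a·(cosh(S/(2a)) − 1) = 23.948498·(cosh(0.922542) − 1) = 10.934703
T_max/T_min = cosh(S/(2a)) = 1.456592

a=23.948 sag=10.935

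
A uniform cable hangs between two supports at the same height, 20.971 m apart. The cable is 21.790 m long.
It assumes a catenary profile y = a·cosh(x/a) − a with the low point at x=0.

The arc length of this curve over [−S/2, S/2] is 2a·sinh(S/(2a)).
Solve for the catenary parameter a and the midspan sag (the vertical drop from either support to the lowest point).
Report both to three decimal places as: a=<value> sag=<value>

a=21.787 sag=2.572

seed: a₀ = √(S³/(24(L−S))) = √(20.971³/(24·0.819)) = 21.661131
iter 1: u=0.484070  f(a)=+9.649e-03  f'(a)=-7.741e-02  a ← 21.661131 − (+9.649e-03/-7.741e-02) = 21.785789
iter 2: u=0.481300  f(a)=+8.393e-05  f'(a)=-7.606e-02  a ← 21.785789 − (+8.393e-05/-7.606e-02) = 21.786892
iter 3: u=0.481276  f(a)=+6.474e-09  f'(a)=-7.605e-02  a ← 21.786892 − (+6.474e-09/-7.605e-02) = 21.786893
iter 4: u=0.481276  f(a)=-7.105e-15  f'(a)=-7.605e-02  a ← 21.786893 − (-7.105e-15/-7.605e-02) = 21.786893
converged: |Δa| < 1e-12 after 4 iterations
sag = a·(cosh(S/(2a)) − 1) = 21.786893·(cosh(0.481276) − 1) = 2.572289
T_max/T_min = cosh(S/(2a)) = 1.118066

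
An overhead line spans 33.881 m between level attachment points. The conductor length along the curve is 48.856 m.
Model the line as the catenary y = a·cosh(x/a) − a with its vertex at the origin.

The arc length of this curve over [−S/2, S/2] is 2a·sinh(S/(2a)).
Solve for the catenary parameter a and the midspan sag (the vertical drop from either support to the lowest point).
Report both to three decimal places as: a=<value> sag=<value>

seed: a₀ = √(S³/(24(L−S))) = √(33.881³/(24·14.975)) = 10.402681
iter 1: u=1.628474  f(a)=+2.116e+00  f'(a)=-3.719e+00  a ← 10.402681 − (+2.116e+00/-3.719e+00) = 10.971650
iter 2: u=1.544025  f(a)=+1.860e-01  f'(a)=-3.091e+00  a ← 10.971650 − (+1.860e-01/-3.091e+00) = 11.031818
iter 3: u=1.535604  f(a)=+1.743e-03  f'(a)=-3.033e+00  a ← 11.031818 − (+1.743e-03/-3.033e+00) = 11.032392
iter 4: u=1.535524  f(a)=+1.563e-07  f'(a)=-3.033e+00  a ← 11.032392 − (+1.563e-07/-3.033e+00) = 11.032393
iter 5: u=1.535524  f(a)=-7.105e-15  f'(a)=-3.033e+00  a ← 11.032393 − (-7.105e-15/-3.033e+00) = 11.032393
converged: |Δa| < 1e-12 after 5 iterations
sag = a·(cosh(S/(2a)) − 1) = 11.032393·(cosh(1.535524) − 1) = 15.771355
T_max/T_min = cosh(S/(2a)) = 2.429550

a=11.032 sag=15.771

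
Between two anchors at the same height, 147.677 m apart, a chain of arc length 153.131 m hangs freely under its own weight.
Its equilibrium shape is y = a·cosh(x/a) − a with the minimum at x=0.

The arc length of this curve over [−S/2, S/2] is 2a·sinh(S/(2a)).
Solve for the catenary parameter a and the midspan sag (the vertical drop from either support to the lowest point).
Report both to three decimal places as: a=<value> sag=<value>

a=157.719 sag=17.602

seed: a₀ = √(S³/(24(L−S))) = √(147.677³/(24·5.454)) = 156.857794
iter 1: u=0.470735  f(a)=+6.075e-02  f'(a)=-7.109e-02  a ← 156.857794 − (+6.075e-02/-7.109e-02) = 157.712268
iter 2: u=0.468185  f(a)=+5.000e-04  f'(a)=-6.993e-02  a ← 157.712268 − (+5.000e-04/-6.993e-02) = 157.719418
iter 3: u=0.468164  f(a)=+3.449e-08  f'(a)=-6.992e-02  a ← 157.719418 − (+3.449e-08/-6.992e-02) = 157.719418
iter 4: u=0.468164  f(a)=+0.000e+00  f'(a)=-6.992e-02  a ← 157.719418 − (+0.000e+00/-6.992e-02) = 157.719418
converged: |Δa| < 1e-12 after 4 iterations
sag = a·(cosh(S/(2a)) − 1) = 157.719418·(cosh(0.468164) − 1) = 17.602259
T_max/T_min = cosh(S/(2a)) = 1.111605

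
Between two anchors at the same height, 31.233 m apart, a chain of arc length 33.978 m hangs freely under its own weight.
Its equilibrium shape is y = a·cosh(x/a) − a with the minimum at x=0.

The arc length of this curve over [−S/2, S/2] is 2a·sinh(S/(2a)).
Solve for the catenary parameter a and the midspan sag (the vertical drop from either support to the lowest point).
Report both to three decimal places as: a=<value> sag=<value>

a=21.783 sag=5.842

seed: a₀ = √(S³/(24(L−S))) = √(31.233³/(24·2.745)) = 21.505213
iter 1: u=0.726173  f(a)=+7.329e-02  f'(a)=-2.690e-01  a ← 21.505213 − (+7.329e-02/-2.690e-01) = 21.777666
iter 2: u=0.717088  f(a)=+1.416e-03  f'(a)=-2.587e-01  a ← 21.777666 − (+1.416e-03/-2.587e-01) = 21.783140
iter 3: u=0.716908  f(a)=+5.517e-07  f'(a)=-2.585e-01  a ← 21.783140 − (+5.517e-07/-2.585e-01) = 21.783142
iter 4: u=0.716908  f(a)=+9.237e-14  f'(a)=-2.585e-01  a ← 21.783142 − (+9.237e-14/-2.585e-01) = 21.783142
converged: |Δa| < 1e-12 after 4 iterations
sag = a·(cosh(S/(2a)) − 1) = 21.783142·(cosh(0.716908) − 1) = 5.841691
T_max/T_min = cosh(S/(2a)) = 1.268175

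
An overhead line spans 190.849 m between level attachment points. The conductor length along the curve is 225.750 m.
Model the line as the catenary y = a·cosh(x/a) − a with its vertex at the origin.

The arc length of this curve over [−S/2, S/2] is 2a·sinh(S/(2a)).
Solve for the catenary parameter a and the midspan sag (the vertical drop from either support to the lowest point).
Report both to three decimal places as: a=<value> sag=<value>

seed: a₀ = √(S³/(24(L−S))) = √(190.849³/(24·34.901)) = 91.098301
iter 1: u=1.047489  f(a)=+1.966e+00  f'(a)=-8.537e-01  a ← 91.098301 − (+1.966e+00/-8.537e-01) = 93.400756
iter 2: u=1.021667  f(a)=+7.698e-02  f'(a)=-7.880e-01  a ← 93.400756 − (+7.698e-02/-7.880e-01) = 93.498452
iter 3: u=1.020600  f(a)=+1.288e-04  f'(a)=-7.853e-01  a ← 93.498452 − (+1.288e-04/-7.853e-01) = 93.498616
iter 4: u=1.020598  f(a)=+3.615e-10  f'(a)=-7.853e-01  a ← 93.498616 − (+3.615e-10/-7.853e-01) = 93.498616
iter 5: u=1.020598  f(a)=+8.527e-14  f'(a)=-7.853e-01  a ← 93.498616 − (+8.527e-14/-7.853e-01) = 93.498616
converged: |Δa| < 1e-12 after 5 iterations
sag = a·(cosh(S/(2a)) − 1) = 93.498616·(cosh(1.020598) − 1) = 53.071356
T_max/T_min = cosh(S/(2a)) = 1.567616

a=93.499 sag=53.071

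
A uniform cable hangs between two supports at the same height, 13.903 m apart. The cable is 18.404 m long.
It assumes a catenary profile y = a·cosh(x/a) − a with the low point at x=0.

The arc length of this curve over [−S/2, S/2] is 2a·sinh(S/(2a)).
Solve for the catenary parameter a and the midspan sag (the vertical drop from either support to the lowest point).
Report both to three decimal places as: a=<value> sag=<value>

seed: a₀ = √(S³/(24(L−S))) = √(13.903³/(24·4.501)) = 4.987727
iter 1: u=1.393721  f(a)=+4.579e-01  f'(a)=-2.181e+00  a ← 4.987727 − (+4.579e-01/-2.181e+00) = 5.197723
iter 2: u=1.337413  f(a)=+3.051e-02  f'(a)=-1.899e+00  a ← 5.197723 − (+3.051e-02/-1.899e+00) = 5.213789
iter 3: u=1.333291  f(a)=+1.568e-04  f'(a)=-1.879e+00  a ← 5.213789 − (+1.568e-04/-1.879e+00) = 5.213872
iter 4: u=1.333270  f(a)=+4.188e-09  f'(a)=-1.879e+00  a ← 5.213872 − (+4.188e-09/-1.879e+00) = 5.213872
iter 5: u=1.333270  f(a)=-3.553e-15  f'(a)=-1.879e+00  a ← 5.213872 − (-3.553e-15/-1.879e+00) = 5.213872
converged: |Δa| < 1e-12 after 5 iterations
sag = a·(cosh(S/(2a)) − 1) = 5.213872·(cosh(1.333270) − 1) = 5.362576
T_max/T_min = cosh(S/(2a)) = 2.028521

a=5.214 sag=5.363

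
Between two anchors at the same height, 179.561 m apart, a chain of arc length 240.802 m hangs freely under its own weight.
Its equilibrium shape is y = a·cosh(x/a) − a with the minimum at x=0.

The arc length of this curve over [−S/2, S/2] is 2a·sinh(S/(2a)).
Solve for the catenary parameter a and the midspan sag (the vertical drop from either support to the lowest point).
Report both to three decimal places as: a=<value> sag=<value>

seed: a₀ = √(S³/(24(L−S))) = √(179.561³/(24·61.241)) = 62.761204
iter 1: u=1.430510  f(a)=+6.580e+00  f'(a)=-2.381e+00  a ← 62.761204 − (+6.580e+00/-2.381e+00) = 65.524558
iter 2: u=1.370181  f(a)=+4.595e-01  f'(a)=-2.059e+00  a ← 65.524558 − (+4.595e-01/-2.059e+00) = 65.747720
iter 3: u=1.365530  f(a)=+2.613e-03  f'(a)=-2.036e+00  a ← 65.747720 − (+2.613e-03/-2.036e+00) = 65.749004
iter 4: u=1.365504  f(a)=+8.558e-08  f'(a)=-2.036e+00  a ← 65.749004 − (+8.558e-08/-2.036e+00) = 65.749004
iter 5: u=1.365504  f(a)=+0.000e+00  f'(a)=-2.036e+00  a ← 65.749004 − (+0.000e+00/-2.036e+00) = 65.749004
converged: |Δa| < 1e-12 after 5 iterations
sag = a·(cosh(S/(2a)) − 1) = 65.749004·(cosh(1.365504) − 1) = 71.434568
T_max/T_min = cosh(S/(2a)) = 2.086474

a=65.749 sag=71.435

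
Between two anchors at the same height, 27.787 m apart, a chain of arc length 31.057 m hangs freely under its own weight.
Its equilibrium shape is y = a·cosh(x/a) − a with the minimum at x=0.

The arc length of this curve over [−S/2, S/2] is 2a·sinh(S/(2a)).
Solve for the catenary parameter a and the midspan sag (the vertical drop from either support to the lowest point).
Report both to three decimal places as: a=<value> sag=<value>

a=16.818 sag=6.072

seed: a₀ = √(S³/(24(L−S))) = √(27.787³/(24·3.270)) = 16.534193
iter 1: u=0.840289  f(a)=+1.174e-01  f'(a)=-4.242e-01  a ← 16.534193 − (+1.174e-01/-4.242e-01) = 16.810970
iter 2: u=0.826454  f(a)=+3.013e-03  f'(a)=-4.027e-01  a ← 16.810970 − (+3.013e-03/-4.027e-01) = 16.818452
iter 3: u=0.826087  f(a)=+2.100e-06  f'(a)=-4.021e-01  a ← 16.818452 − (+2.100e-06/-4.021e-01) = 16.818457
iter 4: u=0.826086  f(a)=+1.023e-12  f'(a)=-4.021e-01  a ← 16.818457 − (+1.023e-12/-4.021e-01) = 16.818457
converged: |Δa| < 1e-12 after 4 iterations
sag = a·(cosh(S/(2a)) − 1) = 16.818457·(cosh(0.826086) − 1) = 6.072476
T_max/T_min = cosh(S/(2a)) = 1.361060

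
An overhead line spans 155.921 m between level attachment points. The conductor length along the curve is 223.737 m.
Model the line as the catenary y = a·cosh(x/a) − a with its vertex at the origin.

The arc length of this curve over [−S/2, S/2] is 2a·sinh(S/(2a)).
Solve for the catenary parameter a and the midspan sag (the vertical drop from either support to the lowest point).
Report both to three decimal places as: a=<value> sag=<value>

a=51.138 sag=71.865

seed: a₀ = √(S³/(24(L−S))) = √(155.921³/(24·67.816)) = 48.259766
iter 1: u=1.615435  f(a)=+9.419e+00  f'(a)=-3.616e+00  a ← 48.259766 − (+9.419e+00/-3.616e+00) = 50.864821
iter 2: u=1.532700  f(a)=+8.164e-01  f'(a)=-3.014e+00  a ← 50.864821 − (+8.164e-01/-3.014e+00) = 51.135727
iter 3: u=1.524580  f(a)=+7.420e-03  f'(a)=-2.959e+00  a ← 51.135727 − (+7.420e-03/-2.959e+00) = 51.138234
iter 4: u=1.524505  f(a)=+6.252e-07  f'(a)=-2.959e+00  a ← 51.138234 − (+6.252e-07/-2.959e+00) = 51.138235
iter 5: u=1.524505  f(a)=-2.842e-14  f'(a)=-2.959e+00  a ← 51.138235 − (-2.842e-14/-2.959e+00) = 51.138235
converged: |Δa| < 1e-12 after 5 iterations
sag = a·(cosh(S/(2a)) − 1) = 51.138235·(cosh(1.524505) − 1) = 71.864531
T_max/T_min = cosh(S/(2a)) = 2.405299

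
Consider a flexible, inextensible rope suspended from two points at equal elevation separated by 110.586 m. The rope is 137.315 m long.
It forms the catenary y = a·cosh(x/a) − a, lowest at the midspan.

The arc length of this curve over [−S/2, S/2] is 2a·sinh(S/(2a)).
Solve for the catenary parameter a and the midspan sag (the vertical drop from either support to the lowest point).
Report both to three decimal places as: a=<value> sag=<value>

a=47.495 sag=35.989

seed: a₀ = √(S³/(24(L−S))) = √(110.586³/(24·26.729)) = 45.914858
iter 1: u=1.204251  f(a)=+2.006e+00  f'(a)=-1.342e+00  a ← 45.914858 − (+2.006e+00/-1.342e+00) = 47.409836
iter 2: u=1.166277  f(a)=+1.022e-01  f'(a)=-1.209e+00  a ← 47.409836 − (+1.022e-01/-1.209e+00) = 47.494365
iter 3: u=1.164201  f(a)=+2.963e-04  f'(a)=-1.202e+00  a ← 47.494365 − (+2.963e-04/-1.202e+00) = 47.494612
iter 4: u=1.164195  f(a)=+2.509e-09  f'(a)=-1.202e+00  a ← 47.494612 − (+2.509e-09/-1.202e+00) = 47.494612
iter 5: u=1.164195  f(a)=+0.000e+00  f'(a)=-1.202e+00  a ← 47.494612 − (+0.000e+00/-1.202e+00) = 47.494612
converged: |Δa| < 1e-12 after 5 iterations
sag = a·(cosh(S/(2a)) − 1) = 47.494612·(cosh(1.164195) − 1) = 35.989461
T_max/T_min = cosh(S/(2a)) = 1.757759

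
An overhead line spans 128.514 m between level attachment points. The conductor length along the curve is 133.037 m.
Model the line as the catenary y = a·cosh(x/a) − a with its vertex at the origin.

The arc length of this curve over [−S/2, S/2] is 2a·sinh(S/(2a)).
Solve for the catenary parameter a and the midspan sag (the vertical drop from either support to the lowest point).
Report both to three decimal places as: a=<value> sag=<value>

seed: a₀ = √(S³/(24(L−S))) = √(128.514³/(24·4.523)) = 139.832057
iter 1: u=0.459530  f(a)=+4.800e-02  f'(a)=-6.607e-02  a ← 139.832057 − (+4.800e-02/-6.607e-02) = 140.558523
iter 2: u=0.457155  f(a)=+3.766e-04  f'(a)=-6.504e-02  a ← 140.558523 − (+3.766e-04/-6.504e-02) = 140.564314
iter 3: u=0.457136  f(a)=+2.359e-08  f'(a)=-6.503e-02  a ← 140.564314 − (+2.359e-08/-6.503e-02) = 140.564314
iter 4: u=0.457136  f(a)=+5.684e-14  f'(a)=-6.503e-02  a ← 140.564314 − (+5.684e-14/-6.503e-02) = 140.564314
converged: |Δa| < 1e-12 after 4 iterations
sag = a·(cosh(S/(2a)) − 1) = 140.564314·(cosh(0.457136) − 1) = 14.944648
T_max/T_min = cosh(S/(2a)) = 1.106319

a=140.564 sag=14.945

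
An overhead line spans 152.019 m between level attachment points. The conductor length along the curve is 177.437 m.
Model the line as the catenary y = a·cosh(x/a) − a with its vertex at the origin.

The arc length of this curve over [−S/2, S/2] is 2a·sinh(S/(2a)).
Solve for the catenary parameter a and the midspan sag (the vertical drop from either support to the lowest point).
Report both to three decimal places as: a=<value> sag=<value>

seed: a₀ = √(S³/(24(L−S))) = √(152.019³/(24·25.418)) = 75.887544
iter 1: u=1.001607  f(a)=+1.306e+00  f'(a)=-7.395e-01  a ← 75.887544 − (+1.306e+00/-7.395e-01) = 77.653325
iter 2: u=0.978831  f(a)=+4.697e-02  f'(a)=-6.872e-01  a ← 77.653325 − (+4.697e-02/-6.872e-01) = 77.721672
iter 3: u=0.977970  f(a)=+6.578e-05  f'(a)=-6.853e-01  a ← 77.721672 − (+6.578e-05/-6.853e-01) = 77.721768
iter 4: u=0.977969  f(a)=+1.294e-10  f'(a)=-6.853e-01  a ← 77.721768 − (+1.294e-10/-6.853e-01) = 77.721768
iter 5: u=0.977969  f(a)=+0.000e+00  f'(a)=-6.853e-01  a ← 77.721768 − (+0.000e+00/-6.853e-01) = 77.721768
converged: |Δa| < 1e-12 after 5 iterations
sag = a·(cosh(S/(2a)) − 1) = 77.721768·(cosh(0.977969) − 1) = 40.225871
T_max/T_min = cosh(S/(2a)) = 1.517562

a=77.722 sag=40.226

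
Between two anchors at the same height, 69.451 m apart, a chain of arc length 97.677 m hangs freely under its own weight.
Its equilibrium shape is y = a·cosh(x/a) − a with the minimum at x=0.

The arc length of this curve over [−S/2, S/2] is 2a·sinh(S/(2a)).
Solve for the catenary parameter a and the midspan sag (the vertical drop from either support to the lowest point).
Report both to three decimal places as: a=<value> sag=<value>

seed: a₀ = √(S³/(24(L−S))) = √(69.451³/(24·28.226)) = 22.237577
iter 1: u=1.561569  f(a)=+3.648e+00  f'(a)=-3.214e+00  a ← 22.237577 − (+3.648e+00/-3.214e+00) = 23.372655
iter 2: u=1.485732  f(a)=+2.979e-01  f'(a)=-2.709e+00  a ← 23.372655 − (+2.979e-01/-2.709e+00) = 23.482647
iter 3: u=1.478773  f(a)=+2.377e-03  f'(a)=-2.666e+00  a ← 23.482647 − (+2.377e-03/-2.666e+00) = 23.483539
iter 4: u=1.478717  f(a)=+1.541e-07  f'(a)=-2.665e+00  a ← 23.483539 − (+1.541e-07/-2.665e+00) = 23.483539
iter 5: u=1.478717  f(a)=+1.421e-14  f'(a)=-2.665e+00  a ← 23.483539 − (+1.421e-14/-2.665e+00) = 23.483539
converged: |Δa| < 1e-12 after 5 iterations
sag = a·(cosh(S/(2a)) − 1) = 23.483539·(cosh(1.478717) − 1) = 30.707565
T_max/T_min = cosh(S/(2a)) = 2.307621

a=23.484 sag=30.708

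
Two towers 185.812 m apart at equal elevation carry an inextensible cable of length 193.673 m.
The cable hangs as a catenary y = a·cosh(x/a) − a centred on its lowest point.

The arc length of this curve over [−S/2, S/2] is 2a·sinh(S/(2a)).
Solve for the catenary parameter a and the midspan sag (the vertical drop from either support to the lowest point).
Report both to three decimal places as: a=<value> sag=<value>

seed: a₀ = √(S³/(24(L−S))) = √(185.812³/(24·7.861)) = 184.402208
iter 1: u=0.503823  f(a)=+1.004e-01  f'(a)=-8.744e-02  a ← 184.402208 − (+1.004e-01/-8.744e-02) = 185.550106
iter 2: u=0.500706  f(a)=+9.450e-04  f'(a)=-8.580e-02  a ← 185.550106 − (+9.450e-04/-8.580e-02) = 185.561119
iter 3: u=0.500676  f(a)=+8.552e-08  f'(a)=-8.579e-02  a ← 185.561119 − (+8.552e-08/-8.579e-02) = 185.561120
iter 4: u=0.500676  f(a)=-5.684e-14  f'(a)=-8.579e-02  a ← 185.561120 − (-5.684e-14/-8.579e-02) = 185.561120
converged: |Δa| < 1e-12 after 4 iterations
sag = a·(cosh(S/(2a)) − 1) = 185.561120·(cosh(0.500676) − 1) = 23.747831
T_max/T_min = cosh(S/(2a)) = 1.127978

a=185.561 sag=23.748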